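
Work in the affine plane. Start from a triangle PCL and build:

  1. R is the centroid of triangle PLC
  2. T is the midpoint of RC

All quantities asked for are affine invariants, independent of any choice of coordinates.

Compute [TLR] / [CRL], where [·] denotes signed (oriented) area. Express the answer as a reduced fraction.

Choose coordinates P = (0, 0), C = (1, 0), L = (0, 1).
1. R is the centroid of triangle PLC ⇒ R = (1/3, 1/3)
2. T is the midpoint of RC ⇒ T = (2/3, 1/6)
2·[TLR] = 1/6, 2·[CRL] = -1/3
[TLR]:[CRL] = 1/6:-1/3 = -1/2

[TLR]:[CRL] = -1/2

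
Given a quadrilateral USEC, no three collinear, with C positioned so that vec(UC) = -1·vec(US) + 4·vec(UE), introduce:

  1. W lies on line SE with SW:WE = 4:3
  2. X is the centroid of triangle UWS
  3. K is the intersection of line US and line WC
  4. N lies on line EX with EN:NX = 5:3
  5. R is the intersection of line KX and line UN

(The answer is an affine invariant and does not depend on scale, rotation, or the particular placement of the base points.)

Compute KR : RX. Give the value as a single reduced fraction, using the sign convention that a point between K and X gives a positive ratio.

KR:RX = -83/45

Set U = (0, 0), S = (1, 0), E = (0, 1), C = (-1, 4); any affine frame gives the same invariant.
1. W lies on line SE with SW:WE = 4:3 ⇒ W = (3/7, 4/7)
2. X is the centroid of triangle UWS ⇒ X = (10/21, 4/21)
3. K is the intersection of line US and line WC ⇒ K = (2/3, 0)
4. N lies on line EX with EN:NX = 5:3 ⇒ N = (25/84, 83/168)
5. R is the intersection of line KX and line UN ⇒ R = (100/399, 166/399)
R = K + t·(X−K) with t = 83/38, so KR:RX = t:(1−t) = 83/38:-45/38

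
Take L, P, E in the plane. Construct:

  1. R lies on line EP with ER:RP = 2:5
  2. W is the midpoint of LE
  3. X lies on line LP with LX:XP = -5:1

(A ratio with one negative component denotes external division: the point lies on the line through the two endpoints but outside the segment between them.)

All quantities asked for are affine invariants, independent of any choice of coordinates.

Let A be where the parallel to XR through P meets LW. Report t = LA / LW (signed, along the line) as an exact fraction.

Work in coordinates with L = (0, 0), P = (1, 0), E = (0, 1).
1. R lies on line EP with ER:RP = 2:5 ⇒ R = (2/7, 5/7)
2. W is the midpoint of LE ⇒ W = (0, 1/2)
3. X lies on line LP with LX:XP = -5:1 ⇒ X = (5/4, 0)
through P parallel to XR: direction (-27/28, 5/7); meets LW at A = (0, 20/27)
A = L + t·(W−L) with t = 40/27

t = 40/27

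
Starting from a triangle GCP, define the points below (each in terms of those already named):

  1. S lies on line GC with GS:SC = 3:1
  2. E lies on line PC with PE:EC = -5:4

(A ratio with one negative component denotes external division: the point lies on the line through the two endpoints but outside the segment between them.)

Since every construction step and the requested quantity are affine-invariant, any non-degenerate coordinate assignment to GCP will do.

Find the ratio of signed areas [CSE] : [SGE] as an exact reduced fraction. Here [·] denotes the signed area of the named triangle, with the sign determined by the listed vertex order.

Set G = (0, 0), C = (1, 0), P = (0, 1); any affine frame gives the same invariant.
1. S lies on line GC with GS:SC = 3:1 ⇒ S = (3/4, 0)
2. E lies on line PC with PE:EC = -5:4 ⇒ E = (5, -4)
2·[CSE] = 1, 2·[SGE] = 3
[CSE]:[SGE] = 1:3 = 1/3

[CSE]:[SGE] = 1/3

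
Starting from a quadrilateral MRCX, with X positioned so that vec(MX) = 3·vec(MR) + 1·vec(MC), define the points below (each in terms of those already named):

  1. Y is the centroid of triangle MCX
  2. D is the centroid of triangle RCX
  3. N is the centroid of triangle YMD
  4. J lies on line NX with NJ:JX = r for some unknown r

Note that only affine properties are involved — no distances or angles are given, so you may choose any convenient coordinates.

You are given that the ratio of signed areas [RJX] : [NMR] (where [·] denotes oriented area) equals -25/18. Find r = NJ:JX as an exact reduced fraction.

Work in coordinates with M = (0, 0), R = (1, 0), C = (0, 1), X = (3, 1).
1. Y is the centroid of triangle MCX ⇒ Y = (1, 2/3)
2. D is the centroid of triangle RCX ⇒ D = (4/3, 2/3)
3. N is the centroid of triangle YMD ⇒ N = (7/9, 4/9)
4. With NJ:JX = r, write λ = r/(r+1) so J = N + λ·(X−N); J is affine-linear in λ
Every point depending on J is an affine combination of J and λ-independent points, so each such coordinate is linear in λ; the λ² term in each signed area is a multiple of (X−N)×(X−N) = 0, so 2·[RJX] and 2·[NMR] are each linear in λ. Evaluating at λ=0 and λ=1:
  2·[RJX] = 10/9·λ − 10/9,   2·[NMR] = 4/9
So [RJX]:[NMR] = (10/9·λ − 10/9) / (4/9). Setting this equal to -25/18:
  10/9·λ − 10/9 = -25/18·(4/9)  ⇒  λ = 4/9
Then r = λ/(1−λ) = (4/9)/(5/9) = 4/5. Check: with r = 4/5, J = (143/81, 56/81) and [RJX]:[NMR] = -25/18 as required.

r = 4/5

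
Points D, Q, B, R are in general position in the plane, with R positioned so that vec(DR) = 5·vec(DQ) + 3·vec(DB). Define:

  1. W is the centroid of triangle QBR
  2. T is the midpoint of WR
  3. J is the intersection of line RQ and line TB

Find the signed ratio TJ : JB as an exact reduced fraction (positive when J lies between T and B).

TJ:JB = -1/6

Choose coordinates D = (0, 0), Q = (1, 0), B = (0, 1), R = (5, 3).
1. W is the centroid of triangle QBR ⇒ W = (2, 4/3)
2. T is the midpoint of WR ⇒ T = (7/2, 13/6)
3. J is the intersection of line RQ and line TB ⇒ J = (21/5, 12/5)
J = T + t·(B−T) with t = -1/5, so TJ:JB = t:(1−t) = -1/5:6/5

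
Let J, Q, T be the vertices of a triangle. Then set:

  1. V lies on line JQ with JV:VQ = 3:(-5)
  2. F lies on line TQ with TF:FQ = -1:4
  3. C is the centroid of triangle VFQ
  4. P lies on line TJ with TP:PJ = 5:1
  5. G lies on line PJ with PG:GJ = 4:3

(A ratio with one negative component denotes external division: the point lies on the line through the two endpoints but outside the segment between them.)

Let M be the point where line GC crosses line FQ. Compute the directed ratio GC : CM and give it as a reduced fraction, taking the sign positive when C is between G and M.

Set J = (0, 0), Q = (1, 0), T = (0, 1); any affine frame gives the same invariant.
1. V lies on line JQ with JV:VQ = 3:(-5) ⇒ V = (-3/2, 0)
2. F lies on line TQ with TF:FQ = -1:4 ⇒ F = (-1/3, 4/3)
3. C is the centroid of triangle VFQ ⇒ C = (-5/18, 4/9)
4. P lies on line TJ with TP:PJ = 5:1 ⇒ P = (0, 1/6)
5. G lies on line PJ with PG:GJ = 4:3 ⇒ G = (0, 1/14)
line GC meets FQ at M = (-65/24, 89/24)
C = G + t·(M−G) with t = 4/39, so GC:CM = 4/39:35/39

GC:CM = 4/35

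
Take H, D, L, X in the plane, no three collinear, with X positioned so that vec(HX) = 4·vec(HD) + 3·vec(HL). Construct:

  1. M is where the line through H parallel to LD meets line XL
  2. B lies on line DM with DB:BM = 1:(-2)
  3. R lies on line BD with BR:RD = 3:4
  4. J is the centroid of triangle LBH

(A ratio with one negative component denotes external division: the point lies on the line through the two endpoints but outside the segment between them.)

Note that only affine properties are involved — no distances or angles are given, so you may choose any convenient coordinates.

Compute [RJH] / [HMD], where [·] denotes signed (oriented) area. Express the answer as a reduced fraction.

[RJH]:[HMD] = -5/6

Choose coordinates H = (0, 0), D = (1, 0), L = (0, 1), X = (4, 3).
1. M is where the line through H parallel to LD meets line XL ⇒ M = (-2/3, 2/3)
2. B lies on line DM with DB:BM = 1:(-2) ⇒ B = (8/3, -2/3)
3. R lies on line BD with BR:RD = 3:4 ⇒ R = (41/21, -8/21)
4. J is the centroid of triangle LBH ⇒ J = (8/9, 1/9)
2·[RJH] = 5/9, 2·[HMD] = -2/3
[RJH]:[HMD] = 5/9:-2/3 = -5/6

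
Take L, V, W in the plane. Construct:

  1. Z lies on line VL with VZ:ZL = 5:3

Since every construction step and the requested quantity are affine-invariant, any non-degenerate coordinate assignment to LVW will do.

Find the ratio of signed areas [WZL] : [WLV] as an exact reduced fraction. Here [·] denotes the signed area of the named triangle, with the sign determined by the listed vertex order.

Set L = (0, 0), V = (1, 0), W = (0, 1); any affine frame gives the same invariant.
1. Z lies on line VL with VZ:ZL = 5:3 ⇒ Z = (3/8, 0)
2·[WZL] = -3/8, 2·[WLV] = 1
[WZL]:[WLV] = -3/8:1 = -3/8

[WZL]:[WLV] = -3/8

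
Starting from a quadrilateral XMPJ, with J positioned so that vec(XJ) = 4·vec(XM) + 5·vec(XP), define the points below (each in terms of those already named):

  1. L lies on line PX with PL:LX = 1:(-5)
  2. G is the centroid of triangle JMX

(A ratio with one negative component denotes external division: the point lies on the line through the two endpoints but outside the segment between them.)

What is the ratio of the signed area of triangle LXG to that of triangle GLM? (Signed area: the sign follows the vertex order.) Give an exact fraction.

[LXG]:[GLM] = 5/6

Work in coordinates with X = (0, 0), M = (1, 0), P = (0, 1), J = (4, 5).
1. L lies on line PX with PL:LX = 1:(-5) ⇒ L = (0, 5/4)
2. G is the centroid of triangle JMX ⇒ G = (5/3, 5/3)
2·[LXG] = 25/12, 2·[GLM] = 5/2
[LXG]:[GLM] = 25/12:5/2 = 5/6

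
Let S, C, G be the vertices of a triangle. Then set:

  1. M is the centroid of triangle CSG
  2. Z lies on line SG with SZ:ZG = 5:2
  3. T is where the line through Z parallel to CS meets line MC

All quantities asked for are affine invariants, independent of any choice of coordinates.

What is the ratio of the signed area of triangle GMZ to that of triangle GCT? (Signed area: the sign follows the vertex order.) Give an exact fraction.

[GMZ]:[GCT] = 2/15

Set S = (0, 0), C = (1, 0), G = (0, 1); any affine frame gives the same invariant.
1. M is the centroid of triangle CSG ⇒ M = (1/3, 1/3)
2. Z lies on line SG with SZ:ZG = 5:2 ⇒ Z = (0, 5/7)
3. T is where the line through Z parallel to CS meets line MC ⇒ T = (-3/7, 5/7)
2·[GMZ] = -2/21, 2·[GCT] = -5/7
[GMZ]:[GCT] = -2/21:-5/7 = 2/15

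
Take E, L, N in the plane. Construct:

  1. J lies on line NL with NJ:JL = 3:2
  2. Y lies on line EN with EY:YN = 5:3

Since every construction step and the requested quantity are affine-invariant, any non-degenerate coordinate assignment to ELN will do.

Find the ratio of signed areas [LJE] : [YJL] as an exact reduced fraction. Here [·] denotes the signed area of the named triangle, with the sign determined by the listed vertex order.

[LJE]:[YJL] = -8/3

Set E = (0, 0), L = (1, 0), N = (0, 1); any affine frame gives the same invariant.
1. J lies on line NL with NJ:JL = 3:2 ⇒ J = (3/5, 2/5)
2. Y lies on line EN with EY:YN = 5:3 ⇒ Y = (0, 5/8)
2·[LJE] = 2/5, 2·[YJL] = -3/20
[LJE]:[YJL] = 2/5:-3/20 = -8/3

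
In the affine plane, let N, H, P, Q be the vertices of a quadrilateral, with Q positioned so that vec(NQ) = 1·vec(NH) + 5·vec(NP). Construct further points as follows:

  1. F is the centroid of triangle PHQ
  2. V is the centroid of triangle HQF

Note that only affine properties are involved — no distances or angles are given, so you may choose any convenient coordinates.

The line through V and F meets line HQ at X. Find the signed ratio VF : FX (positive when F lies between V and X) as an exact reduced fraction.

Assign N = (0, 0), H = (1, 0), P = (0, 1), Q = (1, 5) — the answer is frame-independent, so this choice is without loss of generality.
1. F is the centroid of triangle PHQ ⇒ F = (2/3, 2)
2. V is the centroid of triangle HQF ⇒ V = (8/9, 7/3)
line VF meets HQ at X = (1, 5/2)
F = V + t·(X−V) with t = -2, so VF:FX = -2:3

VF:FX = -2/3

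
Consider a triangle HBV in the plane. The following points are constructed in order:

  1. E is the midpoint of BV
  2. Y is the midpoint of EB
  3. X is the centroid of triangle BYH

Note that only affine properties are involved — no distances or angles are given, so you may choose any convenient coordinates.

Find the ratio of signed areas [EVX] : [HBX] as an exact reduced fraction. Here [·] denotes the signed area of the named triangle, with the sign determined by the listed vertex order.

Assign H = (0, 0), B = (1, 0), V = (0, 1) — the answer is frame-independent, so this choice is without loss of generality.
1. E is the midpoint of BV ⇒ E = (1/2, 1/2)
2. Y is the midpoint of EB ⇒ Y = (3/4, 1/4)
3. X is the centroid of triangle BYH ⇒ X = (7/12, 1/12)
2·[EVX] = 1/6, 2·[HBX] = 1/12
[EVX]:[HBX] = 1/6:1/12 = 2

[EVX]:[HBX] = 2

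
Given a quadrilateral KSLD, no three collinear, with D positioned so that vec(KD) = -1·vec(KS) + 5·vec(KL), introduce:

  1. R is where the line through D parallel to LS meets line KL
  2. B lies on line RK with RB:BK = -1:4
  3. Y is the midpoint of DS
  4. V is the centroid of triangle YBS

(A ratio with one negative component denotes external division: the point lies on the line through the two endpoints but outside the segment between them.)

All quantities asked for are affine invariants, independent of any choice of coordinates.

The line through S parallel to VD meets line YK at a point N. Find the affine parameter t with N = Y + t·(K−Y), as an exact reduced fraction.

t = 17/60

Choose coordinates K = (0, 0), S = (1, 0), L = (0, 1), D = (-1, 5).
1. R is where the line through D parallel to LS meets line KL ⇒ R = (0, 4)
2. B lies on line RK with RB:BK = -1:4 ⇒ B = (0, 16/3)
3. Y is the midpoint of DS ⇒ Y = (0, 5/2)
4. V is the centroid of triangle YBS ⇒ V = (1/3, 47/18)
through S parallel to VD: direction (-4/3, 43/18); meets YK at N = (0, 43/24)
N = Y + t·(K−Y) with t = 17/60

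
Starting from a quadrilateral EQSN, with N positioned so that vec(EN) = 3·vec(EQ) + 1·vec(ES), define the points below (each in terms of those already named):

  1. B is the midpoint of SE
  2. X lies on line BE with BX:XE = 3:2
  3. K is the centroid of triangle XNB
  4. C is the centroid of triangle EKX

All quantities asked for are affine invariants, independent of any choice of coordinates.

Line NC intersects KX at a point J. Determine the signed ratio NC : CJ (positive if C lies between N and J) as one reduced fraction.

Choose coordinates E = (0, 0), Q = (1, 0), S = (0, 1), N = (3, 1).
1. B is the midpoint of SE ⇒ B = (0, 1/2)
2. X lies on line BE with BX:XE = 3:2 ⇒ X = (0, 1/5)
3. K is the centroid of triangle XNB ⇒ K = (1, 17/30)
4. C is the centroid of triangle EKX ⇒ C = (1/3, 23/90)
line NC meets KX at J = (-3/7, 3/70)
C = N + t·(J−N) with t = 7/9, so NC:CJ = 7/9:2/9

NC:CJ = 7/2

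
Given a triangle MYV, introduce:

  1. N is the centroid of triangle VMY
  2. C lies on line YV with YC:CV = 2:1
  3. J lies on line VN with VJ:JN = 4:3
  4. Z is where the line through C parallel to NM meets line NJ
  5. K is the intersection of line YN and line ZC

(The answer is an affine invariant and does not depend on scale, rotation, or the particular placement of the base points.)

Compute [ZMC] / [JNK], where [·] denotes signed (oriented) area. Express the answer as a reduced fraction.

Choose coordinates M = (0, 0), Y = (1, 0), V = (0, 1).
1. N is the centroid of triangle VMY ⇒ N = (1/3, 1/3)
2. C lies on line YV with YC:CV = 2:1 ⇒ C = (1/3, 2/3)
3. J lies on line VN with VJ:JN = 4:3 ⇒ J = (4/21, 13/21)
4. Z is where the line through C parallel to NM meets line NJ ⇒ Z = (2/9, 5/9)
5. K is the intersection of line YN and line ZC ⇒ K = (1/9, 4/9)
2·[ZMC] = 1/27, 2·[JNK] = -1/21
[ZMC]:[JNK] = 1/27:-1/21 = -7/9

[ZMC]:[JNK] = -7/9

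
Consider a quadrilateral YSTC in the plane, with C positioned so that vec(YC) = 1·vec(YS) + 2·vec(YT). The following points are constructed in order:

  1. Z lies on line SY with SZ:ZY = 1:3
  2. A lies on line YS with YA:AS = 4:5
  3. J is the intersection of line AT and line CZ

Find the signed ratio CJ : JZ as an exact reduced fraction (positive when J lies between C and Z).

CJ:JZ = -52/11

Choose coordinates Y = (0, 0), S = (1, 0), T = (0, 1), C = (1, 2).
1. Z lies on line SY with SZ:ZY = 1:3 ⇒ Z = (3/4, 0)
2. A lies on line YS with YA:AS = 4:5 ⇒ A = (4/9, 0)
3. J is the intersection of line AT and line CZ ⇒ J = (28/41, -22/41)
J = C + t·(Z−C) with t = 52/41, so CJ:JZ = t:(1−t) = 52/41:-11/41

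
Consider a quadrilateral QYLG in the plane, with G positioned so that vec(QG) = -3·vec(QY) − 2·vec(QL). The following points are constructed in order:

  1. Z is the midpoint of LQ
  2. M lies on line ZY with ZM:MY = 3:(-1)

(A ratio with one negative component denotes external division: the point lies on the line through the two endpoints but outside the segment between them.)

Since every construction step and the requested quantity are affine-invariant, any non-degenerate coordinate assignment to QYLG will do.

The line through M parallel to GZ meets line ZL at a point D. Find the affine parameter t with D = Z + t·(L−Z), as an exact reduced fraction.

Set Q = (0, 0), Y = (1, 0), L = (0, 1), G = (-3, -2); any affine frame gives the same invariant.
1. Z is the midpoint of LQ ⇒ Z = (0, 1/2)
2. M lies on line ZY with ZM:MY = 3:(-1) ⇒ M = (3/2, -1/4)
through M parallel to GZ: direction (3, 5/2); meets ZL at D = (0, -3/2)
D = Z + t·(L−Z) with t = -4

t = -4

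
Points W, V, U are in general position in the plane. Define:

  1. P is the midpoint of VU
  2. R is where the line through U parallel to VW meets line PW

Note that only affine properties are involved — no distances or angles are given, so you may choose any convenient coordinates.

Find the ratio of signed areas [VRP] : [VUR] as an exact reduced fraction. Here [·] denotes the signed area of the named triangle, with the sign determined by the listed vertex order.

Work in coordinates with W = (0, 0), V = (1, 0), U = (0, 1).
1. P is the midpoint of VU ⇒ P = (1/2, 1/2)
2. R is where the line through U parallel to VW meets line PW ⇒ R = (1, 1)
2·[VRP] = 1/2, 2·[VUR] = -1
[VRP]:[VUR] = 1/2:-1 = -1/2

[VRP]:[VUR] = -1/2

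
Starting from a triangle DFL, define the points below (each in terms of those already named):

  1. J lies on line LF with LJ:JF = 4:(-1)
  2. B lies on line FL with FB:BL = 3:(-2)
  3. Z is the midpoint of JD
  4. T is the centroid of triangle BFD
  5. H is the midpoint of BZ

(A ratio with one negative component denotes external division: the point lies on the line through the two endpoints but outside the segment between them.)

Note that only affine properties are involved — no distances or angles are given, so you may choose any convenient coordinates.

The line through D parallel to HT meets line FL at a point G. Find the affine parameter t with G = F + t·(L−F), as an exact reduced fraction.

t = 5

Assign D = (0, 0), F = (1, 0), L = (0, 1) — the answer is frame-independent, so this choice is without loss of generality.
1. J lies on line LF with LJ:JF = 4:(-1) ⇒ J = (4/3, -1/3)
2. B lies on line FL with FB:BL = 3:(-2) ⇒ B = (-2, 3)
3. Z is the midpoint of JD ⇒ Z = (2/3, -1/6)
4. T is the centroid of triangle BFD ⇒ T = (-1/3, 1)
5. H is the midpoint of BZ ⇒ H = (-2/3, 17/12)
through D parallel to HT: direction (1/3, -5/12); meets FL at G = (-4, 5)
G = F + t·(L−F) with t = 5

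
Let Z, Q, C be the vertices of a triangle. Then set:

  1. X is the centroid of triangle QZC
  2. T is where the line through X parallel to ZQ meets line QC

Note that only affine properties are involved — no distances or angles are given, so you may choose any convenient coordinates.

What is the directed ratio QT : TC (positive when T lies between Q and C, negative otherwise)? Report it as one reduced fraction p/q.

QT:TC = 1/2

Work in coordinates with Z = (0, 0), Q = (1, 0), C = (0, 1).
1. X is the centroid of triangle QZC ⇒ X = (1/3, 1/3)
2. T is where the line through X parallel to ZQ meets line QC ⇒ T = (2/3, 1/3)
T = Q + t·(C−Q) with t = 1/3, so QT:TC = t:(1−t) = 1/3:2/3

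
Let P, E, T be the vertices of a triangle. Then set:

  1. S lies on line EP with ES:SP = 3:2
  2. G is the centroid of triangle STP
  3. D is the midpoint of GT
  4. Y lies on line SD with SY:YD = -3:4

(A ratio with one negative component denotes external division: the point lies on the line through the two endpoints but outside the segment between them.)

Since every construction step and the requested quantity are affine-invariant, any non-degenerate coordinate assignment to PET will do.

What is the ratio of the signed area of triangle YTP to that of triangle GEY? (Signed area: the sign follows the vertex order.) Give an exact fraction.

Set P = (0, 0), E = (1, 0), T = (0, 1); any affine frame gives the same invariant.
1. S lies on line EP with ES:SP = 3:2 ⇒ S = (2/5, 0)
2. G is the centroid of triangle STP ⇒ G = (2/15, 1/3)
3. D is the midpoint of GT ⇒ D = (1/15, 2/3)
4. Y lies on line SD with SY:YD = -3:4 ⇒ Y = (7/5, -2)
2·[YTP] = 7/5, 2·[GEY] = -8/5
[YTP]:[GEY] = 7/5:-8/5 = -7/8

[YTP]:[GEY] = -7/8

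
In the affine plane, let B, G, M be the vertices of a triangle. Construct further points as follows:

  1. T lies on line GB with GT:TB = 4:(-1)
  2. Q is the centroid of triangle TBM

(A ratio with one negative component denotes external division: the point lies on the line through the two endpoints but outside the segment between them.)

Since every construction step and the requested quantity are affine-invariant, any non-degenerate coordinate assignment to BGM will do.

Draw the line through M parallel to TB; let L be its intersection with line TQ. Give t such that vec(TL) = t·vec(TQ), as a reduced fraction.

t = 3

Assign B = (0, 0), G = (1, 0), M = (0, 1) — the answer is frame-independent, so this choice is without loss of generality.
1. T lies on line GB with GT:TB = 4:(-1) ⇒ T = (-1/3, 0)
2. Q is the centroid of triangle TBM ⇒ Q = (-1/9, 1/3)
through M parallel to TB: direction (1/3, 0); meets TQ at L = (1/3, 1)
L = T + t·(Q−T) with t = 3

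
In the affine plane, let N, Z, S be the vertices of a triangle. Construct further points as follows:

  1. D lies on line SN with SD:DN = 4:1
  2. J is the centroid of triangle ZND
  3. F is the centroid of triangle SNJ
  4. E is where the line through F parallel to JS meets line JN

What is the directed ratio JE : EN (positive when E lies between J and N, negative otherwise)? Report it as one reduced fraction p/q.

Work in coordinates with N = (0, 0), Z = (1, 0), S = (0, 1).
1. D lies on line SN with SD:DN = 4:1 ⇒ D = (0, 1/5)
2. J is the centroid of triangle ZND ⇒ J = (1/3, 1/15)
3. F is the centroid of triangle SNJ ⇒ F = (1/9, 16/45)
4. E is where the line through F parallel to JS meets line JN ⇒ E = (2/9, 2/45)
E = J + t·(N−J) with t = 1/3, so JE:EN = t:(1−t) = 1/3:2/3

JE:EN = 1/2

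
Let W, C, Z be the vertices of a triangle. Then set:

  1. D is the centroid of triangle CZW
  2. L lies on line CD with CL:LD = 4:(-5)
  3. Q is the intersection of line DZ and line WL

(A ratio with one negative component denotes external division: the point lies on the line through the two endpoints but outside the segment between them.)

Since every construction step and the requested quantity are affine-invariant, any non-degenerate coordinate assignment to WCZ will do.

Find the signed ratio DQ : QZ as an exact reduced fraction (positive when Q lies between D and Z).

DQ:QZ = -5/11

Work in coordinates with W = (0, 0), C = (1, 0), Z = (0, 1).
1. D is the centroid of triangle CZW ⇒ D = (1/3, 1/3)
2. L lies on line CD with CL:LD = 4:(-5) ⇒ L = (11/3, -4/3)
3. Q is the intersection of line DZ and line WL ⇒ Q = (11/18, -2/9)
Q = D + t·(Z−D) with t = -5/6, so DQ:QZ = t:(1−t) = -5/6:11/6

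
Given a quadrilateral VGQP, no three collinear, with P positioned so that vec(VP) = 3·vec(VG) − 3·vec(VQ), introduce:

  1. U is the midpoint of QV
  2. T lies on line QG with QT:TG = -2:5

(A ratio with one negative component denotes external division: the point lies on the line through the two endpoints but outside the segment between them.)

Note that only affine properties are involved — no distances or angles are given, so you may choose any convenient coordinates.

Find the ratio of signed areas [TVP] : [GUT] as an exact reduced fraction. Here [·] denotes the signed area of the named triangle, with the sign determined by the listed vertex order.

[TVP]:[GUT] = -18/5

Choose coordinates V = (0, 0), G = (1, 0), Q = (0, 1), P = (3, -3).
1. U is the midpoint of QV ⇒ U = (0, 1/2)
2. T lies on line QG with QT:TG = -2:5 ⇒ T = (-2/3, 5/3)
2·[TVP] = 3, 2·[GUT] = -5/6
[TVP]:[GUT] = 3:-5/6 = -18/5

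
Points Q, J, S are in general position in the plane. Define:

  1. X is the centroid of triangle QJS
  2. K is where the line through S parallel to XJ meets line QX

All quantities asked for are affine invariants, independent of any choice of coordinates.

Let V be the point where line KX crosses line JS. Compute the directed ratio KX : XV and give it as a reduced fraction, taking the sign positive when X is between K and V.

KX:XV = -2

Set Q = (0, 0), J = (1, 0), S = (0, 1); any affine frame gives the same invariant.
1. X is the centroid of triangle QJS ⇒ X = (1/3, 1/3)
2. K is where the line through S parallel to XJ meets line QX ⇒ K = (2/3, 2/3)
line KX meets JS at V = (1/2, 1/2)
X = K + t·(V−K) with t = 2, so KX:XV = 2:-1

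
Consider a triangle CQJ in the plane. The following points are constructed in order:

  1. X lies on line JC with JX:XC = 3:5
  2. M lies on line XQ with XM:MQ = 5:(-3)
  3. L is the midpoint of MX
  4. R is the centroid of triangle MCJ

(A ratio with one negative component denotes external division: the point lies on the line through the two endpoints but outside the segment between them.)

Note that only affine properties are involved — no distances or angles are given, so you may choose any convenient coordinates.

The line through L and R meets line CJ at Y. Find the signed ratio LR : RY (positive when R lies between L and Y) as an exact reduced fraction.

Assign C = (0, 0), Q = (1, 0), J = (0, 1) — the answer is frame-independent, so this choice is without loss of generality.
1. X lies on line JC with JX:XC = 3:5 ⇒ X = (0, 5/8)
2. M lies on line XQ with XM:MQ = 5:(-3) ⇒ M = (5/2, -15/16)
3. L is the midpoint of MX ⇒ L = (5/4, -5/32)
4. R is the centroid of triangle MCJ ⇒ R = (5/6, 1/48)
line LR meets CJ at Y = (0, 3/8)
R = L + t·(Y−L) with t = 1/3, so LR:RY = 1/3:2/3

LR:RY = 1/2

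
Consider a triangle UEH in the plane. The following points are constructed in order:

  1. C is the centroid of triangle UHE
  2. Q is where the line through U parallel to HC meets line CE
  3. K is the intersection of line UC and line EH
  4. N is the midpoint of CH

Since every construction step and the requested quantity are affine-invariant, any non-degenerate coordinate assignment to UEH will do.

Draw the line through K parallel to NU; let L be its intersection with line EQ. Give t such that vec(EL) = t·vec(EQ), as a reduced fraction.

Assign U = (0, 0), E = (1, 0), H = (0, 1) — the answer is frame-independent, so this choice is without loss of generality.
1. C is the centroid of triangle UHE ⇒ C = (1/3, 1/3)
2. Q is where the line through U parallel to HC meets line CE ⇒ Q = (-1/3, 2/3)
3. K is the intersection of line UC and line EH ⇒ K = (1/2, 1/2)
4. N is the midpoint of CH ⇒ N = (1/6, 2/3)
through K parallel to NU: direction (-1/6, -2/3); meets EQ at L = (4/9, 5/18)
L = E + t·(Q−E) with t = 5/12

t = 5/12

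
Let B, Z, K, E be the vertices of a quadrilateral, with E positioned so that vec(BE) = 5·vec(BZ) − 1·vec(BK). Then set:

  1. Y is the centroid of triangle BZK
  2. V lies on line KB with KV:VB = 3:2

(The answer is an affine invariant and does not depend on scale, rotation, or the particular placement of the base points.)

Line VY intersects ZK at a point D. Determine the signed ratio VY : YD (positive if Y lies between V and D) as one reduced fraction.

Work in coordinates with B = (0, 0), Z = (1, 0), K = (0, 1), E = (5, -1).
1. Y is the centroid of triangle BZK ⇒ Y = (1/3, 1/3)
2. V lies on line KB with KV:VB = 3:2 ⇒ V = (0, 2/5)
line VY meets ZK at D = (3/4, 1/4)
Y = V + t·(D−V) with t = 4/9, so VY:YD = 4/9:5/9

VY:YD = 4/5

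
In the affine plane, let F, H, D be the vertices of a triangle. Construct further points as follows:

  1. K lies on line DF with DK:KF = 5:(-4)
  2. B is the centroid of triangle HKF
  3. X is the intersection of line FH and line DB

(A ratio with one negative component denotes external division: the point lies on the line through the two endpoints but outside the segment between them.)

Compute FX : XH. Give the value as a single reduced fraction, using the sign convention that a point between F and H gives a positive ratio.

Choose coordinates F = (0, 0), H = (1, 0), D = (0, 1).
1. K lies on line DF with DK:KF = 5:(-4) ⇒ K = (0, -4)
2. B is the centroid of triangle HKF ⇒ B = (1/3, -4/3)
3. X is the intersection of line FH and line DB ⇒ X = (1/7, 0)
X = F + t·(H−F) with t = 1/7, so FX:XH = t:(1−t) = 1/7:6/7

FX:XH = 1/6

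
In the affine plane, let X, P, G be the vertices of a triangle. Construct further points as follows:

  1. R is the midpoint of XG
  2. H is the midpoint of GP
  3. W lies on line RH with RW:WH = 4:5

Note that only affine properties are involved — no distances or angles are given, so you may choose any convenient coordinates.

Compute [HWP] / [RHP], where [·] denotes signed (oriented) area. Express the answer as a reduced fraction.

[HWP]:[RHP] = -5/9

Choose coordinates X = (0, 0), P = (1, 0), G = (0, 1).
1. R is the midpoint of XG ⇒ R = (0, 1/2)
2. H is the midpoint of GP ⇒ H = (1/2, 1/2)
3. W lies on line RH with RW:WH = 4:5 ⇒ W = (2/9, 1/2)
2·[HWP] = 5/36, 2·[RHP] = -1/4
[HWP]:[RHP] = 5/36:-1/4 = -5/9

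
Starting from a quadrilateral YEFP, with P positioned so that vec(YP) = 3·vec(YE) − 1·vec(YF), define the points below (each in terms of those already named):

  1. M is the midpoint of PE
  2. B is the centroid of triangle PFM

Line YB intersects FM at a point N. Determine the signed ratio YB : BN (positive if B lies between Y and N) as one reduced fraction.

YB:BN = -13

Set Y = (0, 0), E = (1, 0), F = (0, 1), P = (3, -1); any affine frame gives the same invariant.
1. M is the midpoint of PE ⇒ M = (2, -1/2)
2. B is the centroid of triangle PFM ⇒ B = (5/3, -1/6)
line YB meets FM at N = (20/13, -2/13)
B = Y + t·(N−Y) with t = 13/12, so YB:BN = 13/12:-1/12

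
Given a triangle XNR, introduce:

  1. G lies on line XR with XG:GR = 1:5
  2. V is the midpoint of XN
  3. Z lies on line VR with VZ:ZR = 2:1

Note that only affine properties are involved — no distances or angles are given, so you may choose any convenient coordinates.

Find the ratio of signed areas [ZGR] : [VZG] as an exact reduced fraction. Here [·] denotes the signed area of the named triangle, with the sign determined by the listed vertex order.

Assign X = (0, 0), N = (1, 0), R = (0, 1) — the answer is frame-independent, so this choice is without loss of generality.
1. G lies on line XR with XG:GR = 1:5 ⇒ G = (0, 1/6)
2. V is the midpoint of XN ⇒ V = (1/2, 0)
3. Z lies on line VR with VZ:ZR = 2:1 ⇒ Z = (1/6, 2/3)
2·[ZGR] = -5/36, 2·[VZG] = 5/18
[ZGR]:[VZG] = -5/36:5/18 = -1/2

[ZGR]:[VZG] = -1/2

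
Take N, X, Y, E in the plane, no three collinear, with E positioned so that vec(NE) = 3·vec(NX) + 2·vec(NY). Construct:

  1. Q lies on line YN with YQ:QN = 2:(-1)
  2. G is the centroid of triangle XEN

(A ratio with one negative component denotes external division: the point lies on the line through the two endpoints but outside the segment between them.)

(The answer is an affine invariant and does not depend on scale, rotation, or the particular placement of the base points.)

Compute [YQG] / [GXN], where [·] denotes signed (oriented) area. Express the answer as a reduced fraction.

[YQG]:[GXN] = -4

Choose coordinates N = (0, 0), X = (1, 0), Y = (0, 1), E = (3, 2).
1. Q lies on line YN with YQ:QN = 2:(-1) ⇒ Q = (0, -1)
2. G is the centroid of triangle XEN ⇒ G = (4/3, 2/3)
2·[YQG] = 8/3, 2·[GXN] = -2/3
[YQG]:[GXN] = 8/3:-2/3 = -4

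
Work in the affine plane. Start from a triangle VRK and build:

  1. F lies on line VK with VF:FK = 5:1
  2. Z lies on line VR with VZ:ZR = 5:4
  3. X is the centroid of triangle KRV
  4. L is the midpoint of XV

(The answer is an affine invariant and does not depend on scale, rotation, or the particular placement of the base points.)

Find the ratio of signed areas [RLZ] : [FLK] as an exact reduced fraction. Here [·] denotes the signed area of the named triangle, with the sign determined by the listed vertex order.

Set V = (0, 0), R = (1, 0), K = (0, 1); any affine frame gives the same invariant.
1. F lies on line VK with VF:FK = 5:1 ⇒ F = (0, 5/6)
2. Z lies on line VR with VZ:ZR = 5:4 ⇒ Z = (5/9, 0)
3. X is the centroid of triangle KRV ⇒ X = (1/3, 1/3)
4. L is the midpoint of XV ⇒ L = (1/6, 1/6)
2·[RLZ] = 2/27, 2·[FLK] = 1/36
[RLZ]:[FLK] = 2/27:1/36 = 8/3

[RLZ]:[FLK] = 8/3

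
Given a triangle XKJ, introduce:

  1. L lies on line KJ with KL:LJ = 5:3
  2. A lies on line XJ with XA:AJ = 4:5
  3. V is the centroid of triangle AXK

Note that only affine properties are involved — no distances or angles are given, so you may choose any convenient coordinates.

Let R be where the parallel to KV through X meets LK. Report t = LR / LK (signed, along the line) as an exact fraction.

t = 51/35

Work in coordinates with X = (0, 0), K = (1, 0), J = (0, 1).
1. L lies on line KJ with KL:LJ = 5:3 ⇒ L = (3/8, 5/8)
2. A lies on line XJ with XA:AJ = 4:5 ⇒ A = (0, 4/9)
3. V is the centroid of triangle AXK ⇒ V = (1/3, 4/27)
through X parallel to KV: direction (-2/3, 4/27); meets LK at R = (9/7, -2/7)
R = L + t·(K−L) with t = 51/35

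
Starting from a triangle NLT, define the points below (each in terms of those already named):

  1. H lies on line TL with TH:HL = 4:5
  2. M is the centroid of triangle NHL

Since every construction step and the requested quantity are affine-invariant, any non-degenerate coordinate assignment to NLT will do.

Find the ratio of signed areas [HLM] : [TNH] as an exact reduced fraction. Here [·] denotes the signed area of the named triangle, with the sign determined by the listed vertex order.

[HLM]:[TNH] = -5/12

Set N = (0, 0), L = (1, 0), T = (0, 1); any affine frame gives the same invariant.
1. H lies on line TL with TH:HL = 4:5 ⇒ H = (4/9, 5/9)
2. M is the centroid of triangle NHL ⇒ M = (13/27, 5/27)
2·[HLM] = -5/27, 2·[TNH] = 4/9
[HLM]:[TNH] = -5/27:4/9 = -5/12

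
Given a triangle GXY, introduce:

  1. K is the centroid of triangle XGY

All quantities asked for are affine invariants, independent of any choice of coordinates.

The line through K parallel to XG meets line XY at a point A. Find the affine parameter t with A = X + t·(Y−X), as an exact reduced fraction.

Choose coordinates G = (0, 0), X = (1, 0), Y = (0, 1).
1. K is the centroid of triangle XGY ⇒ K = (1/3, 1/3)
through K parallel to XG: direction (-1, 0); meets XY at A = (2/3, 1/3)
A = X + t·(Y−X) with t = 1/3

t = 1/3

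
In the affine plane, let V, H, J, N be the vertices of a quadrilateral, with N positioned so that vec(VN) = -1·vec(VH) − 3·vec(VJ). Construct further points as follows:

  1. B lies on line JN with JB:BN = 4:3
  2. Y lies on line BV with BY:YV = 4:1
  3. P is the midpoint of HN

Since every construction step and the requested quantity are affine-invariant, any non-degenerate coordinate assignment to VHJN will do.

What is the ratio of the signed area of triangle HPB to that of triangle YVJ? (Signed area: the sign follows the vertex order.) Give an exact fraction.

Work in coordinates with V = (0, 0), H = (1, 0), J = (0, 1), N = (-1, -3).
1. B lies on line JN with JB:BN = 4:3 ⇒ B = (-4/7, -9/7)
2. Y lies on line BV with BY:YV = 4:1 ⇒ Y = (-4/35, -9/35)
3. P is the midpoint of HN ⇒ P = (0, -3/2)
2·[HPB] = -15/14, 2·[YVJ] = 4/35
[HPB]:[YVJ] = -15/14:4/35 = -75/8

[HPB]:[YVJ] = -75/8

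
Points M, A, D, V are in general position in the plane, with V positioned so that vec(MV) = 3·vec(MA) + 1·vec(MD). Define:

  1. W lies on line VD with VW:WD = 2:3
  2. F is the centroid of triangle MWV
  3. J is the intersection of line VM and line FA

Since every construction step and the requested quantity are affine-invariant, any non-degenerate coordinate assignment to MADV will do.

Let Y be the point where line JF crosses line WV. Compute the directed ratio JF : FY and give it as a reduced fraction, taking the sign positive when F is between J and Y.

Work in coordinates with M = (0, 0), A = (1, 0), D = (0, 1), V = (3, 1).
1. W lies on line VD with VW:WD = 2:3 ⇒ W = (9/5, 1)
2. F is the centroid of triangle MWV ⇒ F = (8/5, 2/3)
3. J is the intersection of line VM and line FA ⇒ J = (10/7, 10/21)
line JF meets WV at Y = (19/10, 1)
F = J + t·(Y−J) with t = 4/11, so JF:FY = 4/11:7/11

JF:FY = 4/7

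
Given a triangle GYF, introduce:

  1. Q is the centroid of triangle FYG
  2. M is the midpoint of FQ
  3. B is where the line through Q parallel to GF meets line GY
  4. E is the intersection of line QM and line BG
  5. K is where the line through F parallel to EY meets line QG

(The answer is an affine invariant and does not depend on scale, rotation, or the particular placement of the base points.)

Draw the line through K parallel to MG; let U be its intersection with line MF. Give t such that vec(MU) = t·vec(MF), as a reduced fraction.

Set G = (0, 0), Y = (1, 0), F = (0, 1); any affine frame gives the same invariant.
1. Q is the centroid of triangle FYG ⇒ Q = (1/3, 1/3)
2. M is the midpoint of FQ ⇒ M = (1/6, 2/3)
3. B is where the line through Q parallel to GF meets line GY ⇒ B = (1/3, 0)
4. E is the intersection of line QM and line BG ⇒ E = (1/2, 0)
5. K is where the line through F parallel to EY meets line QG ⇒ K = (1, 1)
through K parallel to MG: direction (-1/6, -2/3); meets MF at U = (2/3, -1/3)
U = M + t·(F−M) with t = -3

t = -3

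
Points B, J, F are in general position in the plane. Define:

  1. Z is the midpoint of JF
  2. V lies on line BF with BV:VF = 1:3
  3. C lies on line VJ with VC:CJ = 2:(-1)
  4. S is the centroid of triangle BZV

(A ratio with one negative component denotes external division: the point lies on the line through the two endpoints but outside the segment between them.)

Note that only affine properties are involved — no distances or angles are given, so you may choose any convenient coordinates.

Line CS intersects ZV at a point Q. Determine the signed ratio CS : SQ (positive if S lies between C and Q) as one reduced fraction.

Work in coordinates with B = (0, 0), J = (1, 0), F = (0, 1).
1. Z is the midpoint of JF ⇒ Z = (1/2, 1/2)
2. V lies on line BF with BV:VF = 1:3 ⇒ V = (0, 1/4)
3. C lies on line VJ with VC:CJ = 2:(-1) ⇒ C = (2, -1/4)
4. S is the centroid of triangle BZV ⇒ S = (1/6, 1/4)
line CS meets ZV at Q = (1/17, 19/68)
S = C + t·(Q−C) with t = 17/18, so CS:SQ = 17/18:1/18

CS:SQ = 17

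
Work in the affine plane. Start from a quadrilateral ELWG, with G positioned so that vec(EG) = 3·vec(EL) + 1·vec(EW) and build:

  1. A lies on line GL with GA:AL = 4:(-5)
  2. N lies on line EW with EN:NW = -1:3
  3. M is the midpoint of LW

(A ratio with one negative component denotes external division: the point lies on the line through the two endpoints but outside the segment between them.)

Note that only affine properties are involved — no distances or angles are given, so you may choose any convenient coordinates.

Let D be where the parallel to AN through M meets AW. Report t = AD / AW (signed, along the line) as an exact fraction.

Work in coordinates with E = (0, 0), L = (1, 0), W = (0, 1), G = (3, 1).
1. A lies on line GL with GA:AL = 4:(-5) ⇒ A = (11, 5)
2. N lies on line EW with EN:NW = -1:3 ⇒ N = (0, -1/2)
3. M is the midpoint of LW ⇒ M = (1/2, 1/2)
through M parallel to AN: direction (-11, -11/2); meets AW at D = (11/2, 3)
D = A + t·(W−A) with t = 1/2

t = 1/2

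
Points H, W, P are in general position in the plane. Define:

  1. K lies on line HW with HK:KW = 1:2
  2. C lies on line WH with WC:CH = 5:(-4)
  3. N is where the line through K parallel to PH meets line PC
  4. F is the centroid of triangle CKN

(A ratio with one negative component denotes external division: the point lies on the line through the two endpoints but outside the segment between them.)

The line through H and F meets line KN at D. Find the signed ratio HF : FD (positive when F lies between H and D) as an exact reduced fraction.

HF:FD = -10/13

Choose coordinates H = (0, 0), W = (1, 0), P = (0, 1).
1. K lies on line HW with HK:KW = 1:2 ⇒ K = (1/3, 0)
2. C lies on line WH with WC:CH = 5:(-4) ⇒ C = (-4, 0)
3. N is where the line through K parallel to PH meets line PC ⇒ N = (1/3, 13/12)
4. F is the centroid of triangle CKN ⇒ F = (-10/9, 13/36)
line HF meets KN at D = (1/3, -13/120)
F = H + t·(D−H) with t = -10/3, so HF:FD = -10/3:13/3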